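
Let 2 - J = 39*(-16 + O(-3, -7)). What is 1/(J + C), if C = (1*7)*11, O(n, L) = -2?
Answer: 1/781 ≈ 0.0012804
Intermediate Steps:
C = 77 (C = 7*11 = 77)
J = 704 (J = 2 - 39*(-16 - 2) = 2 - 39*(-18) = 2 - 1*(-702) = 2 + 702 = 704)
1/(J + C) = 1/(704 + 77) = 1/781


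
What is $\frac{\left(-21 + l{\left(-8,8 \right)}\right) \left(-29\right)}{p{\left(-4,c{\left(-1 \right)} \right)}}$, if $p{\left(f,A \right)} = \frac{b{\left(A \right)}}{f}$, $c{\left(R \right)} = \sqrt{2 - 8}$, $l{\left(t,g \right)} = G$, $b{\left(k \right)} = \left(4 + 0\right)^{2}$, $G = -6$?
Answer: $- \frac{783}{4} \approx -195.75$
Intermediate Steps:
$b{\left(k \right)} = 16$ ($b{\left(k \right)} = 4^{2} = 16$)
$l{\left(t,g \right)} = -6$
$c{\left(R \right)} = i \sqrt{6}$ ($c{\left(R \right)} = \sqrt{-6} = i \sqrt{6}$)
$p{\left(f,A \right)} = \frac{16}{f}$
$\frac{\left(-21 + l{\left(-8,8 \right)}\right) \left(-29\right)}{p{\left(-4,c{\left(-1 \right)} \right)}} = \frac{\left(-21 - 6\right) \left(-29\right)}{16 \frac{1}{-4}} = \frac{\left(-27\right) \left(-29\right)}{16 \left(- \frac{1}{4}\right)} = \frac{783}{-4} = 783 \left(- \frac{1}{4}\right) = - \frac{783}{4}$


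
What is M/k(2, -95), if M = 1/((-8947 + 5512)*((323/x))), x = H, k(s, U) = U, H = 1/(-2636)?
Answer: -1/277842242100 ≈ -3.5992e-12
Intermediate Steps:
H = -1/2636 ≈ -0.00037936
x = -1/2636 ≈ -0.00037936
M = 1/2924655180 (M = 1/((-8947 + 5512)*((323/(-1/2636)))) = 1/((-3435)*((323*(-2636)))) = -1/3435/(-851428) = -1/3435*(-1/851428) = 1/2924655180 ≈ 3.4192e-10)
M/k(2, -95) = (1/2924655180)/(-95) = (1/2924655180)*(-1/95) = -1/277842242100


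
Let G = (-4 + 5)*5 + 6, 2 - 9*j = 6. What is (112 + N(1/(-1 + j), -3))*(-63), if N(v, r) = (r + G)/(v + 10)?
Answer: -860328/121 ≈ -7110.1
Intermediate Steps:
j = -4/9 (j = 2/9 - ⅑*6 = 2/9 - ⅔ = -4/9 ≈ -0.44444)
G = 11 (G = 1*5 + 6 = 5 + 6 = 11)
N(v, r) = (11 + r)/(10 + v) (N(v, r) = (r + 11)/(v + 10) = (11 + r)/(10 + v))
(112 + N(1/(-1 + j), -3))*(-63) = (112 + (11 - 3)/(10 + 1/(-1 - 4/9)))*(-63) = (112 + 8/(10 + 1/(-13/9)))*(-63) = (112 + 8/(10 - 9/13))*(-63) = (112 + 8/(121/13))*(-63) = (112 + (13/121)*8)*(-63) = (112 + 104/121)*(-63) = (13656/121)*(-63) = -860328/121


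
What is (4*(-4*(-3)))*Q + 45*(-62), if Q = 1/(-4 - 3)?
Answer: -19578/7 ≈ -2796.9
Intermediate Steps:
Q = -⅐ (Q = 1/(-7) = -⅐ ≈ -0.14286)
(4*(-4*(-3)))*Q + 45*(-62) = (4*(-4*(-3)))*(-⅐) + 45*(-62) = (4*12)*(-⅐) - 2790 = 48*(-⅐) - 2790 = -48/7 - 2790 = -19578/7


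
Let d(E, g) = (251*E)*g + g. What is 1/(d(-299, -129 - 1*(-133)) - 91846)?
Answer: -1/392038 ≈ -2.5508e-6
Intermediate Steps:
d(E, g) = g + 251*E*g (d(E, g) = 251*E*g + g = g + 251*E*g)
1/(d(-299, -129 - 1*(-133)) - 91846) = 1/((-129 - 1*(-133))*(1 + 251*(-299)) - 91846) = 1/((-129 + 133)*(1 - 75049) - 91846) = 1/(4*(-75048) - 91846) = 1/(-300192 - 91846) = 1/(-392038) = -1/392038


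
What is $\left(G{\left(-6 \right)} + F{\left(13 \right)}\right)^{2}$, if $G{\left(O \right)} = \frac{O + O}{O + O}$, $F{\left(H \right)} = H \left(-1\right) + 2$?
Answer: $100$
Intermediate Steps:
$F{\left(H \right)} = 2 - H$ ($F{\left(H \right)} = - H + 2 = 2 - H$)
$G{\left(O \right)} = 1$ ($G{\left(O \right)} = \frac{2 O}{2 O} = 2 O \frac{1}{2 O} = 1$)
$\left(G{\left(-6 \right)} + F{\left(13 \right)}\right)^{2} = \left(1 + \left(2 - 13\right)\right)^{2} = \left(1 - 11\right)^{2} = \left(-10\right)^{2} = 100$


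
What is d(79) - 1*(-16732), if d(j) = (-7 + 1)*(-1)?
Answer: 16738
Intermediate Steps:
d(j) = 6 (d(j) = -6*(-1) = 6)
d(79) - 1*(-16732) = 6 - 1*(-16732) = 6 + 16732 = 16738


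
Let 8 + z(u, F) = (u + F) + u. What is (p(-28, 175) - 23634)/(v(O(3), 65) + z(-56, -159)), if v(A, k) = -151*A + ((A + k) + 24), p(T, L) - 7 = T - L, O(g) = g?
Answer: 2383/64 ≈ 37.234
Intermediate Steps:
z(u, F) = -8 + F + 2*u (z(u, F) = -8 + ((u + F) + u) = -8 + ((F + u) + u) = -8 + (F + 2*u) = -8 + F + 2*u)
p(T, L) = 7 + T - L (p(T, L) = 7 + (T - L) = 7 + T - L)
v(A, k) = 24 + k - 150*A (v(A, k) = -151*A + (24 + A + k) = 24 + k - 150*A)
(p(-28, 175) - 23634)/(v(O(3), 65) + z(-56, -159)) = ((7 - 28 - 1*175) - 23634)/((24 + 65 - 150*3) + (-8 - 159 + 2*(-56))) = ((7 - 28 - 175) - 23634)/((24 + 65 - 450) + (-8 - 159 - 112)) = (-196 - 23634)/(-361 - 279) = -23830/(-640) = -23830*(-1/640) = 2383/64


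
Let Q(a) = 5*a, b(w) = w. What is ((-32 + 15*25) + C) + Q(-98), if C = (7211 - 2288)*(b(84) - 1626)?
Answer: -7591413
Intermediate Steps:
C = -7591266 (C = (7211 - 2288)*(84 - 1626) = 4923*(-1542) = -7591266)
((-32 + 15*25) + C) + Q(-98) = ((-32 + 15*25) - 7591266) + 5*(-98) = ((-32 + 375) - 7591266) - 490 = (343 - 7591266) - 490 = -7590923 - 490 = -7591413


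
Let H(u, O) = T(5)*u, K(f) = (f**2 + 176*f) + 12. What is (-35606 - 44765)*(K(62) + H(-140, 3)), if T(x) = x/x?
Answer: -1175666988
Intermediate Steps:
K(f) = 12 + f**2 + 176*f
T(x) = 1
H(u, O) = u (H(u, O) = 1*u = u)
(-35606 - 44765)*(K(62) + H(-140, 3)) = (-35606 - 44765)*((12 + 62**2 + 176*62) - 140) = -80371*((12 + 3844 + 10912) - 140) = -80371*(14768 - 140) = -80371*14628 = -1175666988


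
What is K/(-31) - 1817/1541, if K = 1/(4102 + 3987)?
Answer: -19810028/16800853 ≈ -1.1791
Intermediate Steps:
K = 1/8089 ≈ 0.00012362
K/(-31) - 1817/1541 = (1/8089)/(-31) - 1817/1541 = (1/8089)*(-1/31) - 1817*1/1541 = -1/250759 - 79/67 = -19810028/16800853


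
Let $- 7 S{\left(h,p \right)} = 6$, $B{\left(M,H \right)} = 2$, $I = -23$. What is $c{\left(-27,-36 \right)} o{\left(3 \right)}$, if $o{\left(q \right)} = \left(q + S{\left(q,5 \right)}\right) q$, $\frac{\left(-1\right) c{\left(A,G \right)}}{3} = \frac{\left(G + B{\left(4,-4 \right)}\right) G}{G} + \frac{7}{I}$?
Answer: $\frac{106515}{161} \approx 661.58$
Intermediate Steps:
$S{\left(h,p \right)} = - \frac{6}{7}$ ($S{\left(h,p \right)} = \left(- \frac{1}{7}\right) 6 = - \frac{6}{7}$)
$c{\left(A,G \right)} = - \frac{117}{23} - 3 G$ ($c{\left(A,G \right)} = - 3 \left(\frac{\left(G + 2\right) G}{G} + \frac{7}{-23}\right) = - 3 \left(\frac{\left(2 + G\right) G}{G} + 7 \left(- \frac{1}{23}\right)\right) = - 3 \left(\frac{G \left(2 + G\right)}{G} - \frac{7}{23}\right) = - 3 \left(\left(2 + G\right) - \frac{7}{23}\right) = - 3 \left(\frac{39}{23} + G\right) = - \frac{117}{23} - 3 G$)
$o{\left(q \right)} = q \left(- \frac{6}{7} + q\right)$ ($o{\left(q \right)} = \left(q - \frac{6}{7}\right) q = \left(- \frac{6}{7} + q\right) q = q \left(- \frac{6}{7} + q\right)$)
$c{\left(-27,-36 \right)} o{\left(3 \right)} = \left(- \frac{117}{23} - -108\right) \frac{1}{7} \cdot 3 \left(-6 + 7 \cdot 3\right) = \left(- \frac{117}{23} + 108\right) \frac{1}{7} \cdot 3 \left(-6 + 21\right) = \frac{2367 \cdot \frac{1}{7} \cdot 3 \cdot 15}{23} = \frac{2367}{23} \cdot \frac{45}{7} = \frac{106515}{161}$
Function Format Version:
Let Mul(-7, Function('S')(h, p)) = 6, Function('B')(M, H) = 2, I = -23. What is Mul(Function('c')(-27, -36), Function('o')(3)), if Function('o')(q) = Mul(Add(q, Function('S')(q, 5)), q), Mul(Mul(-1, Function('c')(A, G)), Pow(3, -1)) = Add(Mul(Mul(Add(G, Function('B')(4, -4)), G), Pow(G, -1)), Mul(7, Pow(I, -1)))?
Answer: Rational(106515, 161) ≈ 661.58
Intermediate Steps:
Function('S')(h, p) = Rational(-6, 7) (Function('S')(h, p) = Mul(Rational(-1, 7), 6) = Rational(-6, 7))
Function('c')(A, G) = Add(Rational(-117, 23), Mul(-3, G)) (Function('c')(A, G) = Mul(-3, Add(Mul(Mul(Add(G, 2), G), Pow(G, -1)), Mul(7, Pow(-23, -1)))) = Mul(-3, Add(Mul(Mul(Add(2, G), G), Pow(G, -1)), Mul(7, Rational(-1, 23)))) = Mul(-3, Add(Mul(Mul(G, Add(2, G)), Pow(G, -1)), Rational(-7, 23))) = Mul(-3, Add(Add(2, G), Rational(-7, 23))) = Mul(-3, Add(Rational(39, 23), G)) = Add(Rational(-117, 23), Mul(-3, G)))
Function('o')(q) = Mul(q, Add(Rational(-6, 7), q)) (Function('o')(q) = Mul(Add(q, Rational(-6, 7)), q) = Mul(Add(Rational(-6, 7), q), q) = Mul(q, Add(Rational(-6, 7), q)))
Mul(Function('c')(-27, -36), Function('o')(3)) = Mul(Add(Rational(-117, 23), Mul(-3, -36)), Mul(Rational(1, 7), 3, Add(-6, Mul(7, 3)))) = Mul(Add(Rational(-117, 23), 108), Mul(Rational(1, 7), 3, Add(-6, 21))) = Mul(Rational(2367, 23), Mul(Rational(1, 7), 3, 15)) = Mul(Rational(2367, 23), Rational(45, 7)) = Rational(106515, 161)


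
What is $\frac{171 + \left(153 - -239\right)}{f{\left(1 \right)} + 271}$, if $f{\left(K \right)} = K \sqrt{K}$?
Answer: $\frac{563}{272} \approx 2.0699$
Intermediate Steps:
$f{\left(K \right)} = K^{\frac{3}{2}}$
$\frac{171 + \left(153 - -239\right)}{f{\left(1 \right)} + 271} = \frac{171 + \left(153 - -239\right)}{1^{\frac{3}{2}} + 271} = \frac{171 + \left(153 + 239\right)}{1 + 271} = \frac{171 + 392}{272} = 563 \cdot \frac{1}{272} = \frac{563}{272}$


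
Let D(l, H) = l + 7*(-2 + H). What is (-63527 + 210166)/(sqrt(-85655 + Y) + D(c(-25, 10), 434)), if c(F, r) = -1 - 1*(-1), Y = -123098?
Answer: 443436336/9353329 - 146639*I*sqrt(208753)/9353329 ≈ 47.409 - 7.1631*I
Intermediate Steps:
c(F, r) = 0 (c(F, r) = -1 + 1 = 0)
D(l, H) = -14 + l + 7*H (D(l, H) = l + (-14 + 7*H) = -14 + l + 7*H)
(-63527 + 210166)/(sqrt(-85655 + Y) + D(c(-25, 10), 434)) = (-63527 + 210166)/(sqrt(-85655 - 123098) + (-14 + 0 + 7*434)) = 146639/(sqrt(-208753) + (-14 + 0 + 3038)) = 146639/(I*sqrt(208753) + 3024) = 146639/(3024 + I*sqrt(208753))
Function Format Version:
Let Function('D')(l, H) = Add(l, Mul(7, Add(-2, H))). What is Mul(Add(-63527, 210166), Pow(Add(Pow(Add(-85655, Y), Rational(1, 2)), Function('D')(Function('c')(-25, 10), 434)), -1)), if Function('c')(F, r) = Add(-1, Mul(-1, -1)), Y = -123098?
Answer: Add(Rational(443436336, 9353329), Mul(Rational(-146639, 9353329), I, Pow(208753, Rational(1, 2)))) ≈ Add(47.409, Mul(-7.1631, I))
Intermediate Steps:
Function('c')(F, r) = 0 (Function('c')(F, r) = Add(-1, 1) = 0)
Function('D')(l, H) = Add(-14, l, Mul(7, H)) (Function('D')(l, H) = Add(l, Add(-14, Mul(7, H))) = Add(-14, l, Mul(7, H)))
Mul(Add(-63527, 210166), Pow(Add(Pow(Add(-85655, Y), Rational(1, 2)), Function('D')(Function('c')(-25, 10), 434)), -1)) = Mul(Add(-63527, 210166), Pow(Add(Pow(Add(-85655, -123098), Rational(1, 2)), Add(-14, 0, Mul(7, 434))), -1)) = Mul(146639, Pow(Add(Pow(-208753, Rational(1, 2)), Add(-14, 0, 3038)), -1)) = Mul(146639, Pow(Add(Mul(I, Pow(208753, Rational(1, 2))), 3024), -1)) = Mul(146639, Pow(Add(3024, Mul(I, Pow(208753, Rational(1, 2)))), -1))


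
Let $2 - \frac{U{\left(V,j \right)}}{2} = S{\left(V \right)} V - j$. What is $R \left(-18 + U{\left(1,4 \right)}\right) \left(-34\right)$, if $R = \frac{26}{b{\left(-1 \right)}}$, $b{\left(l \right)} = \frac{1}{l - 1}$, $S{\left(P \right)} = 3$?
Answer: $-21216$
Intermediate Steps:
$U{\left(V,j \right)} = 4 - 6 V + 2 j$ ($U{\left(V,j \right)} = 4 - 2 \left(3 V - j\right) = 4 - 2 \left(- j + 3 V\right) = 4 - \left(- 2 j + 6 V\right) = 4 - 6 V + 2 j$)
$b{\left(l \right)} = \frac{1}{-1 + l}$
$R = -52$ ($R = \frac{26}{\frac{1}{-1 - 1}} = \frac{26}{\frac{1}{-2}} = \frac{26}{- \frac{1}{2}} = 26 \left(-2\right) = -52$)
$R \left(-18 + U{\left(1,4 \right)}\right) \left(-34\right) = - 52 \left(-18 + \left(4 - 6 + 2 \cdot 4\right)\right) \left(-34\right) = - 52 \left(-18 + \left(4 - 6 + 8\right)\right) \left(-34\right) = - 52 \left(-18 + 6\right) \left(-34\right) = \left(-52\right) \left(-12\right) \left(-34\right) = 624 \left(-34\right) = -21216$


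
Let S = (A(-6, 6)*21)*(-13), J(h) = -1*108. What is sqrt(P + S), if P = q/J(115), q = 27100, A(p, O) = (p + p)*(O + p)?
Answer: 5*I*sqrt(813)/9 ≈ 15.841*I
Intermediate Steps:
A(p, O) = 2*p*(O + p) (A(p, O) = (2*p)*(O + p) = 2*p*(O + p))
J(h) = -108
S = 0 (S = ((2*(-6)*(6 - 6))*21)*(-13) = ((2*(-6)*0)*21)*(-13) = (0*21)*(-13) = 0*(-13) = 0)
P = -6775/27 (P = 27100/(-108) = 27100*(-1/108) = -6775/27 ≈ -250.93)
sqrt(P + S) = sqrt(-6775/27 + 0) = sqrt(-6775/27) = 5*I*sqrt(813)/9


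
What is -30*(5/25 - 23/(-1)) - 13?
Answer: -709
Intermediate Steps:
-30*(5/25 - 23/(-1)) - 13 = -30*(5*(1/25) - 23*(-1)) - 13 = -30*(1/5 + 23) - 13 = -30*116/5 - 13 = -696 - 13 = -709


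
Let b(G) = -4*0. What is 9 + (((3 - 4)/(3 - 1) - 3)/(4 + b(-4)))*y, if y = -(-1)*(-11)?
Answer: 149/8 ≈ 18.625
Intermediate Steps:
b(G) = 0
y = -11 (y = -1*11 = -11)
9 + (((3 - 4)/(3 - 1) - 3)/(4 + b(-4)))*y = 9 + (((3 - 4)/(3 - 1) - 3)/(4 + 0))*(-11) = 9 + ((-1/2 - 3)/4)*(-11) = 9 + ((-1*½ - 3)*(¼))*(-11) = 9 + ((-½ - 3)*(¼))*(-11) = 9 - 7/2*¼*(-11) = 9 - 7/8*(-11) = 9 + 77/8 = 149/8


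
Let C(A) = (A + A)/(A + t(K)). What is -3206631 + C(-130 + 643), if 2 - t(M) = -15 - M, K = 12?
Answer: -868996488/271 ≈ -3.2066e+6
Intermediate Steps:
t(M) = 17 + M (t(M) = 2 - (-15 - M) = 2 + (15 + M) = 17 + M)
C(A) = 2*A/(29 + A) (C(A) = (A + A)/(A + (17 + 12)) = (2*A)/(A + 29) = (2*A)/(29 + A) = 2*A/(29 + A))
-3206631 + C(-130 + 643) = -3206631 + 2*(-130 + 643)/(29 + (-130 + 643)) = -3206631 + 2*513/(29 + 513) = -3206631 + 2*513/542 = -3206631 + 2*513*(1/542) = -3206631 + 513/271 = -868996488/271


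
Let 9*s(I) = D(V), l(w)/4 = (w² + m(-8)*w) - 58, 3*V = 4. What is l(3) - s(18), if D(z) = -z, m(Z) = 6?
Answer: -3344/27 ≈ -123.85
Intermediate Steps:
V = 4/3 (V = (⅓)*4 = 4/3 ≈ 1.3333)
l(w) = -232 + 4*w² + 24*w (l(w) = 4*((w² + 6*w) - 58) = 4*(-58 + w² + 6*w) = -232 + 4*w² + 24*w)
s(I) = -4/27 (s(I) = (-1*4/3)/9 = (⅑)*(-4/3) = -4/27)
l(3) - s(18) = (-232 + 4*3² + 24*3) - 1*(-4/27) = (-232 + 4*9 + 72) + 4/27 = (-232 + 36 + 72) + 4/27 = -124 + 4/27 = -3344/27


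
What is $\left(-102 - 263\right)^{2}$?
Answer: $133225$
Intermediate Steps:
$\left(-102 - 263\right)^{2} = \left(-365\right)^{2} = 133225$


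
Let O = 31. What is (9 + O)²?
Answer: 1600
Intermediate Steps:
(9 + O)² = (9 + 31)² = 40² = 1600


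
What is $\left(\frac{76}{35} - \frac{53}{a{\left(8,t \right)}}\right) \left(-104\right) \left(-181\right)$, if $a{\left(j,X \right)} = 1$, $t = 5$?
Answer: $- \frac{33487896}{35} \approx -9.568 \cdot 10^{5}$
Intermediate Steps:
$\left(\frac{76}{35} - \frac{53}{a{\left(8,t \right)}}\right) \left(-104\right) \left(-181\right) = \left(\frac{76}{35} - \frac{53}{1}\right) \left(-104\right) \left(-181\right) = \left(76 \cdot \frac{1}{35} - 53\right) \left(-104\right) \left(-181\right) = \left(\frac{76}{35} - 53\right) \left(-104\right) \left(-181\right) = \left(- \frac{1779}{35}\right) \left(-104\right) \left(-181\right) = \frac{185016}{35} \left(-181\right) = - \frac{33487896}{35}$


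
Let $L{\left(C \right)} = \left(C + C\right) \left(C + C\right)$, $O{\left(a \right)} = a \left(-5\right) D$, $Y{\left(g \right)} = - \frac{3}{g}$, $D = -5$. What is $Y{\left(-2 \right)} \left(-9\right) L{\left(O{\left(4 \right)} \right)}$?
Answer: $-540000$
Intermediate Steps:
$O{\left(a \right)} = 25 a$ ($O{\left(a \right)} = a \left(-5\right) \left(-5\right) = - 5 a \left(-5\right) = 25 a$)
$L{\left(C \right)} = 4 C^{2}$ ($L{\left(C \right)} = 2 C 2 C = 4 C^{2}$)
$Y{\left(-2 \right)} \left(-9\right) L{\left(O{\left(4 \right)} \right)} = - \frac{3}{-2} \left(-9\right) 4 \left(25 \cdot 4\right)^{2} = \left(-3\right) \left(- \frac{1}{2}\right) \left(-9\right) 4 \cdot 100^{2} = \frac{3}{2} \left(-9\right) 4 \cdot 10000 = \left(- \frac{27}{2}\right) 40000 = -540000$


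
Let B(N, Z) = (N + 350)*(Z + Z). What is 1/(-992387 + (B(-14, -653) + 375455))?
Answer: -1/1055748 ≈ -9.4720e-7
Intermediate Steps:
B(N, Z) = 2*Z*(350 + N) (B(N, Z) = (350 + N)*(2*Z) = 2*Z*(350 + N))
1/(-992387 + (B(-14, -653) + 375455)) = 1/(-992387 + (2*(-653)*(350 - 14) + 375455)) = 1/(-992387 + (2*(-653)*336 + 375455)) = 1/(-992387 + (-438816 + 375455)) = 1/(-992387 - 63361) = 1/(-1055748) = -1/1055748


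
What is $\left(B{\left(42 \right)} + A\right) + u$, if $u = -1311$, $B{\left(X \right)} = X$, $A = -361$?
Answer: $-1630$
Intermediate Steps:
$\left(B{\left(42 \right)} + A\right) + u = \left(42 - 361\right) - 1311 = -319 - 1311 = -1630$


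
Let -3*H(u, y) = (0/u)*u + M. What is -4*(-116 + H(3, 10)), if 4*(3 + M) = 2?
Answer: 1382/3 ≈ 460.67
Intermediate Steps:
M = -5/2 (M = -3 + (1/4)*2 = -3 + 1/2 = -5/2 ≈ -2.5000)
H(u, y) = 5/6 (H(u, y) = -((0/u)*u - 5/2)/3 = -(0*u - 5/2)/3 = -(0 - 5/2)/3 = -1/3*(-5/2) = 5/6)
-4*(-116 + H(3, 10)) = -4*(-116 + 5/6) = -4*(-691/6) = 1382/3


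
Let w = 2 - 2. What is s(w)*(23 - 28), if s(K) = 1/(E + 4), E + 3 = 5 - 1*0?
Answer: -5/6 ≈ -0.83333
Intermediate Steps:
E = 2 (E = -3 + (5 - 1*0) = -3 + (5 + 0) = -3 + 5 = 2)
w = 0
s(K) = 1/6 (s(K) = 1/(2 + 4) = 1/6)
s(w)*(23 - 28) = (23 - 28)/6 = (1/6)*(-5) = -5/6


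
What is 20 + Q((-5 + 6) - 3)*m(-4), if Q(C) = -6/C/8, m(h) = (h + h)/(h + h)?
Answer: 163/8 ≈ 20.375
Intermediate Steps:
m(h) = 1 (m(h) = (2*h)/((2*h)) = (2*h)*(1/(2*h)) = 1)
Q(C) = -3/(4*C) (Q(C) = -6/C*(1/8) = -3/(4*C))
20 + Q((-5 + 6) - 3)*m(-4) = 20 - 3/(4*((-5 + 6) - 3))*1 = 20 - 3/(4*(1 - 3))*1 = 20 - 3/4/(-2)*1 = 20 - 3/4*(-1/2)*1 = 20 + (3/8)*1 = 20 + 3/8 = 163/8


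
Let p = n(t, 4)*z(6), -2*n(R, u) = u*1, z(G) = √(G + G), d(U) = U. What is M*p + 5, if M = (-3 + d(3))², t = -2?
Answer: 5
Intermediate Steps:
z(G) = √2*√G (z(G) = √(2*G) = √2*√G)
M = 0 (M = (-3 + 3)² = 0² = 0)
n(R, u) = -u/2
p = -4*√3 (p = (-½*4)*(√2*√6) = -4*√3 ≈ -6.9282)
M*p + 5 = 0*(-4*√3) + 5 = 0 + 5 = 5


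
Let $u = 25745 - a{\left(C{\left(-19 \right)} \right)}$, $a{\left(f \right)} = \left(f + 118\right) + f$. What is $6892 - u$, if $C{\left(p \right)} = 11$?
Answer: $-18713$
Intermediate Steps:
$a{\left(f \right)} = 118 + 2 f$ ($a{\left(f \right)} = \left(118 + f\right) + f = 118 + 2 f$)
$u = 25605$ ($u = 25745 - \left(118 + 2 \cdot 11\right) = 25745 - \left(118 + 22\right) = 25745 - 140 = 25605$)
$6892 - u = 6892 - 25605 = -18713$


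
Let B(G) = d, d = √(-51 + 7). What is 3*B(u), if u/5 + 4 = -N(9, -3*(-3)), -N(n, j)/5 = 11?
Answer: 6*I*√11 ≈ 19.9*I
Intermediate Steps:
N(n, j) = -55 (N(n, j) = -5*11 = -55)
u = 255 (u = -20 + 5*(-1*(-55)) = -20 + 5*55 = -20 + 275 = 255)
d = 2*I*√11 (d = √(-44) = 2*I*√11 ≈ 6.6332*I)
B(G) = 2*I*√11
3*B(u) = 3*(2*I*√11) = 6*I*√11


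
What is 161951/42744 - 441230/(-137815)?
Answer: 8235842437/1178152872 ≈ 6.9905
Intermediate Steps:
161951/42744 - 441230/(-137815) = 161951*(1/42744) - 441230*(-1/137815) = 161951/42744 + 88246/27563 = 8235842437/1178152872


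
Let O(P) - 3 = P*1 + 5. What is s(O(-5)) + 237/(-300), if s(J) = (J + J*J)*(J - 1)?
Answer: 2321/100 ≈ 23.210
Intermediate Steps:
O(P) = 8 + P (O(P) = 3 + (P*1 + 5) = 3 + (P + 5) = 3 + (5 + P) = 8 + P)
s(J) = (-1 + J)*(J + J²) (s(J) = (J + J²)*(-1 + J) = (-1 + J)*(J + J²))
s(O(-5)) + 237/(-300) = ((8 - 5)³ - (8 - 5)) + 237/(-300) = (3³ - 1*3) + 237*(-1/300) = (27 - 3) - 79/100 = 24 - 79/100 = 2321/100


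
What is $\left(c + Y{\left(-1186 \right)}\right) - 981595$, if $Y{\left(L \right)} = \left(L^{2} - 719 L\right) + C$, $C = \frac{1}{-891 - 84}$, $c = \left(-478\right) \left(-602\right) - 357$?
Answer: $\frac{1526005649}{975} \approx 1.5651 \cdot 10^{6}$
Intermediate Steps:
$c = 287399$ ($c = 287756 - 357 = 287399$)
$C = - \frac{1}{975}$ ($C = \frac{1}{-975} = - \frac{1}{975} \approx -0.0010256$)
$Y{\left(L \right)} = - \frac{1}{975} + L^{2} - 719 L$ ($Y{\left(L \right)} = \left(L^{2} - 719 L\right) - \frac{1}{975} = - \frac{1}{975} + L^{2} - 719 L$)
$\left(c + Y{\left(-1186 \right)}\right) - 981595 = \left(287399 - \left(- \frac{831415649}{975} - 1406596\right)\right) - 981595 = \left(287399 + \left(- \frac{1}{975} + 1406596 + 852734\right)\right) - 981595 = \left(287399 + \frac{2202846749}{975}\right) - 981595 = \frac{2483060774}{975} - 981595 = \frac{1526005649}{975}$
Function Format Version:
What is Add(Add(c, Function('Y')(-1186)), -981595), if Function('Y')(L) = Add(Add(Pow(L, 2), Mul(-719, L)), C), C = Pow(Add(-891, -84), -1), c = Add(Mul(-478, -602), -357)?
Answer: Rational(1526005649, 975) ≈ 1.5651e+6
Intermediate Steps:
c = 287399 (c = Add(287756, -357) = 287399)
C = Rational(-1, 975) (C = Pow(-975, -1) = Rational(-1, 975) ≈ -0.0010256)
Function('Y')(L) = Add(Rational(-1, 975), Pow(L, 2), Mul(-719, L)) (Function('Y')(L) = Add(Add(Pow(L, 2), Mul(-719, L)), Rational(-1, 975)) = Add(Rational(-1, 975), Pow(L, 2), Mul(-719, L)))
Add(Add(c, Function('Y')(-1186)), -981595) = Add(Add(287399, Add(Rational(-1, 975), Pow(-1186, 2), Mul(-719, -1186))), -981595) = Add(Add(287399, Add(Rational(-1, 975), 1406596, 852734)), -981595) = Add(Add(287399, Rational(2202846749, 975)), -981595) = Add(Rational(2483060774, 975), -981595) = Rational(1526005649, 975)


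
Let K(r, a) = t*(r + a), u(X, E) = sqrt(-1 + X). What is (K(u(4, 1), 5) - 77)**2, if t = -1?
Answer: (82 + sqrt(3))**2 ≈ 7011.1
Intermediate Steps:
K(r, a) = -a - r (K(r, a) = -(r + a) = -(a + r) = -a - r)
(K(u(4, 1), 5) - 77)**2 = ((-1*5 - sqrt(-1 + 4)) - 77)**2 = ((-5 - sqrt(3)) - 77)**2 = (-82 - sqrt(3))**2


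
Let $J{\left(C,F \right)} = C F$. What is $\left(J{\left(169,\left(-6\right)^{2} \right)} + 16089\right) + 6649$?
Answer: $28822$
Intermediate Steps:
$\left(J{\left(169,\left(-6\right)^{2} \right)} + 16089\right) + 6649 = \left(169 \left(-6\right)^{2} + 16089\right) + 6649 = \left(169 \cdot 36 + 16089\right) + 6649 = \left(6084 + 16089\right) + 6649 = 22173 + 6649 = 28822$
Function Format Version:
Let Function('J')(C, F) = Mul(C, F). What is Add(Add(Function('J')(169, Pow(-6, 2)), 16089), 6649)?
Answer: 28822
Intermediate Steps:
Add(Add(Function('J')(169, Pow(-6, 2)), 16089), 6649) = Add(Add(Mul(169, Pow(-6, 2)), 16089), 6649) = Add(Add(Mul(169, 36), 16089), 6649) = Add(Add(6084, 16089), 6649) = Add(22173, 6649) = 28822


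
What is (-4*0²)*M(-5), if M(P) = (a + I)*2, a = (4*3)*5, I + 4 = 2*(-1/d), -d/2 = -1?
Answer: 0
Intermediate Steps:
d = 2 (d = -2*(-1) = 2)
I = -5 (I = -4 + 2*(-1/2) = -4 + 2*(-1*½) = -4 + 2*(-½) = -4 - 1 = -5)
a = 60 (a = 12*5 = 60)
M(P) = 110 (M(P) = (60 - 5)*2 = 55*2 = 110)
(-4*0²)*M(-5) = -4*0²*110 = -4*0*110 = 0*110 = 0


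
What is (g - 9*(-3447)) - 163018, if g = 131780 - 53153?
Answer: -53368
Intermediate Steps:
g = 78627
(g - 9*(-3447)) - 163018 = (78627 - 9*(-3447)) - 163018 = (78627 + 31023) - 163018 = 109650 - 163018 = -53368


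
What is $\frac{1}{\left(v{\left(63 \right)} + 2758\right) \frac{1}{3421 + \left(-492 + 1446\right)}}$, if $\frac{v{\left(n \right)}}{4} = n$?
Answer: $\frac{125}{86} \approx 1.4535$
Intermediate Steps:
$v{\left(n \right)} = 4 n$
$\frac{1}{\left(v{\left(63 \right)} + 2758\right) \frac{1}{3421 + \left(-492 + 1446\right)}} = \frac{1}{\left(4 \cdot 63 + 2758\right) \frac{1}{3421 + \left(-492 + 1446\right)}} = \frac{1}{\left(252 + 2758\right) \frac{1}{3421 + 954}} = \frac{1}{3010 \cdot \frac{1}{4375}} = \frac{1}{\frac{86}{125}} = \frac{125}{86}$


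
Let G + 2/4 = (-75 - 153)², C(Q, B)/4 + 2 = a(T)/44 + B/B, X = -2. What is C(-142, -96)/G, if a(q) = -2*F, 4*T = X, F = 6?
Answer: -112/1143637 ≈ -9.7933e-5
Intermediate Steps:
T = -½ (T = (¼)*(-2) = -½ ≈ -0.50000)
a(q) = -12 (a(q) = -2*6 = -12)
C(Q, B) = -56/11 (C(Q, B) = -8 + 4*(-12/44 + B/B) = -8 + 4*(-12*1/44 + 1) = -8 + 4*(-3/11 + 1) = -8 + 4*(8/11) = -8 + 32/11 = -56/11)
G = 103967/2 (G = -½ + (-75 - 153)² = -½ + (-228)² = -½ + 51984 = 103967/2 ≈ 51984.)
C(-142, -96)/G = -56/(11*103967/2) = -56/11*2/103967 = -112/1143637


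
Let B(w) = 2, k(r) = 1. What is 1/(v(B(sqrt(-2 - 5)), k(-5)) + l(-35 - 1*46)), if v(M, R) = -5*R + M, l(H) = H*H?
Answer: 1/6558 ≈ 0.00015249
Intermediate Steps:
l(H) = H**2
v(M, R) = M - 5*R
1/(v(B(sqrt(-2 - 5)), k(-5)) + l(-35 - 1*46)) = 1/((2 - 5*1) + (-35 - 1*46)**2) = 1/((2 - 5) + (-35 - 46)**2) = 1/(-3 + (-81)**2) = 1/(-3 + 6561) = 1/6558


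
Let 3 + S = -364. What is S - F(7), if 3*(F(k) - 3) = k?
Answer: -1117/3 ≈ -372.33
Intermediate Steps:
S = -367 (S = -3 - 364 = -367)
F(k) = 3 + k/3
S - F(7) = -367 - (3 + (1/3)*7) = -367 - (3 + 7/3) = -367 - 1*16/3 = -367 - 16/3 = -1117/3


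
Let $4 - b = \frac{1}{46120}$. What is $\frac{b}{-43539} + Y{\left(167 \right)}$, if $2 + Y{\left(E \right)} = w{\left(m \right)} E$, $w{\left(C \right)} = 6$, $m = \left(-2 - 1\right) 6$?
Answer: $\frac{669339498507}{669339560} \approx 1000.0$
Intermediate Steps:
$m = -18$ ($m = \left(-3\right) 6 = -18$)
$b = \frac{184479}{46120}$ ($b = 4 - \frac{1}{46120} = \frac{184479}{46120} \approx 4.0$)
$Y{\left(E \right)} = -2 + 6 E$
$\frac{b}{-43539} + Y{\left(167 \right)} = \frac{184479}{46120 \left(-43539\right)} + \left(-2 + 6 \cdot 167\right) = \frac{184479}{46120} \left(- \frac{1}{43539}\right) + \left(-2 + 1002\right) = - \frac{61493}{669339560} + 1000 = \frac{669339498507}{669339560}$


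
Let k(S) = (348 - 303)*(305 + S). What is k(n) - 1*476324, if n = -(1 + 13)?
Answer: -463229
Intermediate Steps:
n = -14 (n = -1*14 = -14)
k(S) = 13725 + 45*S (k(S) = 45*(305 + S) = 13725 + 45*S)
k(n) - 1*476324 = (13725 + 45*(-14)) - 1*476324 = (13725 - 630) - 476324 = 13095 - 476324 = -463229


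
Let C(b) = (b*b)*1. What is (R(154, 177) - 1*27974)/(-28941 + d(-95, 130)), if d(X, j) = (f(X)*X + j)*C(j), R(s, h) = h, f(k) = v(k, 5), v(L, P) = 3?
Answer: 27797/2648441 ≈ 0.010496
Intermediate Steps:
C(b) = b² (C(b) = b²*1 = b²)
f(k) = 3
d(X, j) = j²*(j + 3*X) (d(X, j) = (3*X + j)*j² = (j + 3*X)*j² = j²*(j + 3*X))
(R(154, 177) - 1*27974)/(-28941 + d(-95, 130)) = (177 - 1*27974)/(-28941 + 130²*(130 + 3*(-95))) = (177 - 27974)/(-28941 + 16900*(130 - 285)) = -27797/(-28941 + 16900*(-155)) = -27797/(-28941 - 2619500) = -27797/(-2648441) = -27797*(-1/2648441) = 27797/2648441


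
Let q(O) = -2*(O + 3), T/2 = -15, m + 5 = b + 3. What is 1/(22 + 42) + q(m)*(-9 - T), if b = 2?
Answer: -8063/64 ≈ -125.98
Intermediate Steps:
m = 0 (m = -5 + (2 + 3) = -5 + 5 = 0)
T = -30 (T = 2*(-15) = -30)
q(O) = -6 - 2*O (q(O) = -2*(3 + O) = -6 - 2*O)
1/(22 + 42) + q(m)*(-9 - T) = 1/(22 + 42) + (-6 - 2*0)*(-9 - 1*(-30)) = 1/64 + (-6 + 0)*(-9 + 30) = 1/64 - 6*21 = 1/64 - 126 = -8063/64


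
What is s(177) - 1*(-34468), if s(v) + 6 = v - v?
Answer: 34462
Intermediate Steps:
s(v) = -6 (s(v) = -6 + (v - v) = -6 + 0 = -6)
s(177) - 1*(-34468) = -6 - 1*(-34468) = -6 + 34468 = 34462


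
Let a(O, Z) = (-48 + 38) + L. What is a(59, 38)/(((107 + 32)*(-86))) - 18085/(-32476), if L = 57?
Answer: 107330859/194109052 ≈ 0.55294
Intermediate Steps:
a(O, Z) = 47 (a(O, Z) = (-48 + 38) + 57 = -10 + 57 = 47)
a(59, 38)/(((107 + 32)*(-86))) - 18085/(-32476) = 47/(((107 + 32)*(-86))) - 18085/(-32476) = 47/((139*(-86))) - 18085*(-1/32476) = 47/(-11954) + 18085/32476 = 47*(-1/11954) + 18085/32476 = -47/11954 + 18085/32476 = 107330859/194109052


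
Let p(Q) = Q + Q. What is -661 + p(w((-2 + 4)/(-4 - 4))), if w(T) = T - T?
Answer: -661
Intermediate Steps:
w(T) = 0
p(Q) = 2*Q
-661 + p(w((-2 + 4)/(-4 - 4))) = -661 + 2*0 = -661 + 0 = -661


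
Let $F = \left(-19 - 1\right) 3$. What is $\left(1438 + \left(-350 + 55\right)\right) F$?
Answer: $-68580$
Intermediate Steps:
$F = -60$ ($F = \left(-20\right) 3 = -60$)
$\left(1438 + \left(-350 + 55\right)\right) F = \left(1438 + \left(-350 + 55\right)\right) \left(-60\right) = \left(1438 - 295\right) \left(-60\right) = 1143 \left(-60\right) = -68580$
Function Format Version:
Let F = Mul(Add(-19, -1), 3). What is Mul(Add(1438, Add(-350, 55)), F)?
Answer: -68580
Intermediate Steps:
F = -60 (F = Mul(-20, 3) = -60)
Mul(Add(1438, Add(-350, 55)), F) = Mul(Add(1438, Add(-350, 55)), -60) = Mul(Add(1438, -295), -60) = Mul(1143, -60) = -68580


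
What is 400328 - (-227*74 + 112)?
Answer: 417014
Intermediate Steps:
400328 - (-227*74 + 112) = 400328 - (-16798 + 112) = 400328 - 1*(-16686) = 400328 + 16686 = 417014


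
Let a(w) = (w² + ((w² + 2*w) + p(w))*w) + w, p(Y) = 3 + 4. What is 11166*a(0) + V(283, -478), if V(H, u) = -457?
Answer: -457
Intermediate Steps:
p(Y) = 7
a(w) = w + w² + w*(7 + w² + 2*w) (a(w) = (w² + ((w² + 2*w) + 7)*w) + w = (w² + (7 + w² + 2*w)*w) + w = (w² + w*(7 + w² + 2*w)) + w = w + w² + w*(7 + w² + 2*w))
11166*a(0) + V(283, -478) = 11166*(0*(8 + 0² + 3*0)) - 457 = 11166*(0*(8 + 0 + 0)) - 457 = 11166*(0*8) - 457 = 11166*0 - 457 = 0 - 457 = -457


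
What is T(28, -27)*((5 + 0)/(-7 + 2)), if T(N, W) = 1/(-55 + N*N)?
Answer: -1/729 ≈ -0.0013717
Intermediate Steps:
T(N, W) = 1/(-55 + N**2)
T(28, -27)*((5 + 0)/(-7 + 2)) = ((5 + 0)/(-7 + 2))/(-55 + 28**2) = (5/(-5))/(-55 + 784) = (5*(-1/5))/729 = (1/729)*(-1) = -1/729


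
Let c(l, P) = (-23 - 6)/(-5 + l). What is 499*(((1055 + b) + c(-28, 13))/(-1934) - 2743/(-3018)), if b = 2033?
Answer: -5512704496/16051233 ≈ -343.44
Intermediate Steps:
c(l, P) = -29/(-5 + l)
499*(((1055 + b) + c(-28, 13))/(-1934) - 2743/(-3018)) = 499*(((1055 + 2033) - 29/(-5 - 28))/(-1934) - 2743/(-3018)) = 499*((3088 - 29/(-33))*(-1/1934) - 2743*(-1/3018)) = 499*((3088 - 29*(-1/33))*(-1/1934) + 2743/3018) = 499*((3088 + 29/33)*(-1/1934) + 2743/3018) = 499*((101933/33)*(-1/1934) + 2743/3018) = 499*(-101933/63822 + 2743/3018) = 499*(-11047504/16051233) = -5512704496/16051233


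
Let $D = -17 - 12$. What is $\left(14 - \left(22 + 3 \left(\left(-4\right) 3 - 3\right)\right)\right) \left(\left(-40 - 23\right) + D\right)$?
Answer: $-3404$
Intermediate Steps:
$D = -29$ ($D = -17 - 12 = -29$)
$\left(14 - \left(22 + 3 \left(\left(-4\right) 3 - 3\right)\right)\right) \left(\left(-40 - 23\right) + D\right) = \left(14 - \left(22 + 3 \left(\left(-4\right) 3 - 3\right)\right)\right) \left(\left(-40 - 23\right) - 29\right) = \left(14 - \left(22 + 3 \left(-12 - 3\right)\right)\right) \left(-63 - 29\right) = \left(14 + \left(\left(\left(-3\right) \left(-15\right) + 2\right) - 24\right)\right) \left(-92\right) = \left(14 + \left(\left(45 + 2\right) - 24\right)\right) \left(-92\right) = \left(14 + \left(47 - 24\right)\right) \left(-92\right) = \left(14 + 23\right) \left(-92\right) = 37 \left(-92\right) = -3404$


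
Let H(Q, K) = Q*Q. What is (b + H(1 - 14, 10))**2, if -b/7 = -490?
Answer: 12952801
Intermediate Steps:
b = 3430 (b = -7*(-490) = 3430)
H(Q, K) = Q**2
(b + H(1 - 14, 10))**2 = (3430 + (1 - 14)**2)**2 = (3430 + (-13)**2)**2 = (3430 + 169)**2 = 3599**2 = 12952801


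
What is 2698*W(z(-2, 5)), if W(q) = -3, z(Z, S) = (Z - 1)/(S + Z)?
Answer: -8094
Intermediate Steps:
z(Z, S) = (-1 + Z)/(S + Z)
2698*W(z(-2, 5)) = 2698*(-3) = -8094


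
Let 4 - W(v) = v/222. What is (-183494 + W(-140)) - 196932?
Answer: -42226772/111 ≈ -3.8042e+5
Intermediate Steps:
W(v) = 4 - v/222
(-183494 + W(-140)) - 196932 = (-183494 + (4 - 1/222*(-140))) - 196932 = (-183494 + (4 + 70/111)) - 196932 = (-183494 + 514/111) - 196932 = -20367320/111 - 196932 = -42226772/111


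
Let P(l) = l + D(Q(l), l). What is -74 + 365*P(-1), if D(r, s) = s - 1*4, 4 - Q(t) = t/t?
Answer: -2264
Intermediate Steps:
Q(t) = 3 (Q(t) = 4 - t/t = 4 - 1*1 = 4 - 1 = 3)
D(r, s) = -4 + s (D(r, s) = s - 4 = -4 + s)
P(l) = -4 + 2*l (P(l) = l + (-4 + l) = -4 + 2*l)
-74 + 365*P(-1) = -74 + 365*(-4 + 2*(-1)) = -74 + 365*(-4 - 2) = -74 + 365*(-6) = -74 - 2190 = -2264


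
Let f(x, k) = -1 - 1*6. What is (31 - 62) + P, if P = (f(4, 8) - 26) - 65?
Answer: -129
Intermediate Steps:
f(x, k) = -7 (f(x, k) = -1 - 6 = -7)
P = -98 (P = (-7 - 26) - 65 = -33 - 65 = -98)
(31 - 62) + P = (31 - 62) - 98 = -31 - 98 = -129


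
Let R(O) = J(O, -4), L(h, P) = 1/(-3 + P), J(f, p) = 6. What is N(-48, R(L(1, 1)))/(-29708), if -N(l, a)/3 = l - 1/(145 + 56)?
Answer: -9649/1990436 ≈ -0.0048477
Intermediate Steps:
R(O) = 6
N(l, a) = 1/67 - 3*l (N(l, a) = -3*(l - 1/(145 + 56)) = -3*(l - 1/201) = -3*(-1/201 + l) = 1/67 - 3*l)
N(-48, R(L(1, 1)))/(-29708) = (1/67 - 3*(-48))/(-29708) = (1/67 + 144)*(-1/29708) = (9649/67)*(-1/29708) = -9649/1990436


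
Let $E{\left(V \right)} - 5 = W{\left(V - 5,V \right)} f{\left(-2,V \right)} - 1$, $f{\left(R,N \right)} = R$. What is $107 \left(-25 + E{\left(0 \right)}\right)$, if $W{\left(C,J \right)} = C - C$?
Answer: $-2247$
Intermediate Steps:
$W{\left(C,J \right)} = 0$
$E{\left(V \right)} = 4$ ($E{\left(V \right)} = 5 + \left(0 \left(-2\right) - 1\right) = 5 + \left(0 - 1\right) = 5 - 1 = 4$)
$107 \left(-25 + E{\left(0 \right)}\right) = 107 \left(-25 + 4\right) = 107 \left(-21\right) = -2247$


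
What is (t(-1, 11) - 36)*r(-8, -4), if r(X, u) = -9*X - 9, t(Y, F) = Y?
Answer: -2331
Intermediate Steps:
r(X, u) = -9 - 9*X
(t(-1, 11) - 36)*r(-8, -4) = (-1 - 36)*(-9 - 9*(-8)) = -37*(-9 + 72) = -37*63 = -2331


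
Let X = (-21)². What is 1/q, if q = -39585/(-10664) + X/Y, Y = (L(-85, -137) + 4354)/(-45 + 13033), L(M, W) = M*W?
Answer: 56871112/20571199509 ≈ 0.0027646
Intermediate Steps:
X = 441
Y = 15999/12988 (Y = (-85*(-137) + 4354)/(-45 + 13033) = (11645 + 4354)/12988 = 15999*(1/12988) = 15999/12988 ≈ 1.2318)
q = 20571199509/56871112 (q = -39585/(-10664) + 441/(15999/12988) = -39585*(-1/10664) + 441*(12988/15999) = 39585/10664 + 1909236/5333 = 20571199509/56871112 ≈ 361.72)
1/q = 1/(20571199509/56871112) = 56871112/20571199509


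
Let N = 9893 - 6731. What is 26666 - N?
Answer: 23504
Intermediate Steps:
N = 3162
26666 - N = 26666 - 1*3162 = 26666 - 3162 = 23504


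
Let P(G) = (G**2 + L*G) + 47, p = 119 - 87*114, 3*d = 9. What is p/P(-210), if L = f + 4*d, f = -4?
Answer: -9799/42467 ≈ -0.23074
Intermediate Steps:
d = 3 (d = (1/3)*9 = 3)
p = -9799 (p = 119 - 9918 = -9799)
L = 8 (L = -4 + 4*3 = -4 + 12 = 8)
P(G) = 47 + G**2 + 8*G (P(G) = (G**2 + 8*G) + 47 = 47 + G**2 + 8*G)
p/P(-210) = -9799/(47 + (-210)**2 + 8*(-210)) = -9799/(47 + 44100 - 1680) = -9799/42467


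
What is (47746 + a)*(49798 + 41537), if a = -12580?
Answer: 3211886610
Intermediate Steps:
(47746 + a)*(49798 + 41537) = (47746 - 12580)*(49798 + 41537) = 35166*91335 = 3211886610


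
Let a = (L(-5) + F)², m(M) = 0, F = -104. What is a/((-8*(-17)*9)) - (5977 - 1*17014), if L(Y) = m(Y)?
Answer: 1690013/153 ≈ 11046.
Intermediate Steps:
L(Y) = 0
a = 10816 (a = (0 - 104)² = (-104)² = 10816)
a/((-8*(-17)*9)) - (5977 - 1*17014) = 10816/((-8*(-17)*9)) - (5977 - 1*17014) = 10816/((136*9)) - (5977 - 17014) = 10816/1224 - 1*(-11037) = 10816*(1/1224) + 11037 = 1352/153 + 11037 = 1690013/153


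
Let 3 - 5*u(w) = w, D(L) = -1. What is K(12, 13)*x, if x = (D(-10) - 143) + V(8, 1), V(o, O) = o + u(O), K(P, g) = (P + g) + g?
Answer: -25764/5 ≈ -5152.8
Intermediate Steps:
u(w) = ⅗ - w/5
K(P, g) = P + 2*g
V(o, O) = ⅗ + o - O/5 (V(o, O) = o + (⅗ - O/5) = ⅗ + o - O/5)
x = -678/5 (x = (-1 - 143) + (⅗ + 8 - ⅕*1) = -144 + (⅗ + 8 - ⅕) = -144 + 42/5 = -678/5 ≈ -135.60)
K(12, 13)*x = (12 + 2*13)*(-678/5) = (12 + 26)*(-678/5) = 38*(-678/5) = -25764/5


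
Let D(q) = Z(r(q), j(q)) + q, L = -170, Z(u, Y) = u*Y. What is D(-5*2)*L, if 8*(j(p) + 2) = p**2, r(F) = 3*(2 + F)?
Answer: 44540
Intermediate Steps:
r(F) = 6 + 3*F
j(p) = -2 + p**2/8
Z(u, Y) = Y*u
D(q) = q + (-2 + q**2/8)*(6 + 3*q) (D(q) = (-2 + q**2/8)*(6 + 3*q) + q = q + (-2 + q**2/8)*(6 + 3*q))
D(-5*2)*L = (-5*2 + 3*(-16 + (-5*2)**2)*(2 - 5*2)/8)*(-170) = (-10 + 3*(-16 + (-10)**2)*(2 - 10)/8)*(-170) = (-10 + (3/8)*(-16 + 100)*(-8))*(-170) = (-10 + (3/8)*84*(-8))*(-170) = (-10 - 252)*(-170) = -262*(-170) = 44540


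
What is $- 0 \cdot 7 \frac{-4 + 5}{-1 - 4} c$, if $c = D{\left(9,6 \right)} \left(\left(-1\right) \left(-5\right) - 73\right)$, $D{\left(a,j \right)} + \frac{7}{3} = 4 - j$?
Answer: $0$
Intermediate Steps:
$D{\left(a,j \right)} = \frac{5}{3} - j$ ($D{\left(a,j \right)} = - \frac{7}{3} - \left(-4 + j\right) = \frac{5}{3} - j$)
$c = \frac{884}{3}$ ($c = \left(\frac{5}{3} - 6\right) \left(\left(-1\right) \left(-5\right) - 73\right) = \left(\frac{5}{3} - 6\right) \left(5 - 73\right) = \left(- \frac{13}{3}\right) \left(-68\right) = \frac{884}{3} \approx 294.67$)
$- 0 \cdot 7 \frac{-4 + 5}{-1 - 4} c = - \frac{0 \cdot 7 \frac{-4 + 5}{-1 - 4} \cdot 884}{3} = - \frac{0 \cdot 1 \frac{1}{-5} \cdot 884}{3} = - \frac{0 \cdot 1 \left(- \frac{1}{5}\right) 884}{3} = - \frac{0 \left(- \frac{1}{5}\right) 884}{3} = - \frac{0 \cdot 884}{3} = \left(-1\right) 0 = 0$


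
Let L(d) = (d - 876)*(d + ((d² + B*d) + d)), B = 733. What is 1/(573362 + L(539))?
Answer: -1/230839820 ≈ -4.3320e-9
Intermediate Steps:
L(d) = (-876 + d)*(d² + 735*d) (L(d) = (d - 876)*(d + ((d² + 733*d) + d)) = (-876 + d)*(d + (d² + 734*d)) = (-876 + d)*(d² + 735*d))
1/(573362 + L(539)) = 1/(573362 + 539*(-643860 + 539² - 141*539)) = 1/(573362 + 539*(-643860 + 290521 - 75999)) = 1/(573362 + 539*(-429338)) = 1/(573362 - 231413182) = 1/(-230839820) = -1/230839820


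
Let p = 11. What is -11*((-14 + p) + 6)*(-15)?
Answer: 495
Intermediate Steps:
-11*((-14 + p) + 6)*(-15) = -11*((-14 + 11) + 6)*(-15) = -11*(-3 + 6)*(-15) = -11*3*(-15) = -33*(-15) = 495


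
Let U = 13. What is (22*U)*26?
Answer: 7436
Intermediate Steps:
(22*U)*26 = (22*13)*26 = 286*26 = 7436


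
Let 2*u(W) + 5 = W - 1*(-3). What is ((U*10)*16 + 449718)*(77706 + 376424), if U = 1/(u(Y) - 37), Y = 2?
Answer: 7556453446780/37 ≈ 2.0423e+11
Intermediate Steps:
u(W) = -1 + W/2 (u(W) = -5/2 + (W - 1*(-3))/2 = -5/2 + (W + 3)/2 = -5/2 + (3 + W)/2 = -5/2 + (3/2 + W/2) = -1 + W/2)
U = -1/37 (U = 1/((-1 + (1/2)*2) - 37) = 1/((-1 + 1) - 37) = 1/(0 - 37) = 1/(-37) = -1/37 ≈ -0.027027)
((U*10)*16 + 449718)*(77706 + 376424) = (-1/37*10*16 + 449718)*(77706 + 376424) = (-10/37*16 + 449718)*454130 = (-160/37 + 449718)*454130 = (16639406/37)*454130 = 7556453446780/37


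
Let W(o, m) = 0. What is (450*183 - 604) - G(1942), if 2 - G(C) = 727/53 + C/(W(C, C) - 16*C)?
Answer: 69330491/848 ≈ 81758.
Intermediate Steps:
G(C) = -9883/848 (G(C) = 2 - (727/53 + C/(0 - 16*C)) = 2 - (727*(1/53) + C/((-16*C))) = 2 - (727/53 + C*(-1/(16*C))) = 2 - (727/53 - 1/16) = 2 - 1*11579/848 = 2 - 11579/848 = -9883/848)
(450*183 - 604) - G(1942) = (450*183 - 604) - 1*(-9883/848) = (82350 - 604) + 9883/848 = 81746 + 9883/848 = 69330491/848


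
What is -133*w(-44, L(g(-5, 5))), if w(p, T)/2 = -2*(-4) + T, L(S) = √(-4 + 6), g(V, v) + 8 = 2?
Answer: -2128 - 266*√2 ≈ -2504.2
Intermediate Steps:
g(V, v) = -6 (g(V, v) = -8 + 2 = -6)
L(S) = √2
w(p, T) = 16 + 2*T (w(p, T) = 2*(-2*(-4) + T) = 2*(8 + T) = 16 + 2*T)
-133*w(-44, L(g(-5, 5))) = -133*(16 + 2*√2) = -2128 - 266*√2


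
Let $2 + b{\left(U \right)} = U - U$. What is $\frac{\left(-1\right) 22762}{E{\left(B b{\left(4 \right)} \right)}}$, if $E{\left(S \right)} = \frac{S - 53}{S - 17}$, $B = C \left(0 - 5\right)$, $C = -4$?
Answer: $- \frac{432478}{31} \approx -13951.0$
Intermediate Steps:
$b{\left(U \right)} = -2$ ($b{\left(U \right)} = -2 + \left(U - U\right) = -2 + 0 = -2$)
$B = 20$ ($B = - 4 \left(0 - 5\right) = \left(-4\right) \left(-5\right) = 20$)
$E{\left(S \right)} = \frac{-53 + S}{-17 + S}$
$\frac{\left(-1\right) 22762}{E{\left(B b{\left(4 \right)} \right)}} = \frac{\left(-1\right) 22762}{\frac{1}{-17 + 20 \left(-2\right)} \left(-53 + 20 \left(-2\right)\right)} = - \frac{22762}{\frac{1}{-17 - 40} \left(-53 - 40\right)} = - \frac{22762}{\frac{1}{-57} \left(-93\right)} = - \frac{22762}{\left(- \frac{1}{57}\right) \left(-93\right)} = - \frac{22762}{\frac{31}{19}} = \left(-22762\right) \frac{19}{31} = - \frac{432478}{31}$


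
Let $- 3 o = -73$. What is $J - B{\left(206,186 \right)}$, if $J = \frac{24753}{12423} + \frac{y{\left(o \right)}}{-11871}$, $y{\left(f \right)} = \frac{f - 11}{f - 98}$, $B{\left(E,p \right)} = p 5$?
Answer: $- \frac{10081758304949}{10863876231} \approx -928.01$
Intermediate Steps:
$o = \frac{73}{3}$ ($o = \left(- \frac{1}{3}\right) \left(-73\right) = \frac{73}{3} \approx 24.333$)
$B{\left(E,p \right)} = 5 p$
$y{\left(f \right)} = \frac{-11 + f}{-98 + f}$
$J = \frac{21646589881}{10863876231}$ ($J = \frac{24753}{12423} + \frac{\frac{1}{-98 + \frac{73}{3}} \left(-11 + \frac{73}{3}\right)}{-11871} = 24753 \cdot \frac{1}{12423} + \frac{1}{- \frac{221}{3}} \cdot \frac{40}{3} \left(- \frac{1}{11871}\right) = \frac{8251}{4141} + \left(- \frac{3}{221}\right) \frac{40}{3} \left(- \frac{1}{11871}\right) = \frac{8251}{4141} - - \frac{40}{2623491} = \frac{8251}{4141} + \frac{40}{2623491} = \frac{21646589881}{10863876231} \approx 1.9925$)
$J - B{\left(206,186 \right)} = \frac{21646589881}{10863876231} - 5 \cdot 186 = \frac{21646589881}{10863876231} - 930 = - \frac{10081758304949}{10863876231}$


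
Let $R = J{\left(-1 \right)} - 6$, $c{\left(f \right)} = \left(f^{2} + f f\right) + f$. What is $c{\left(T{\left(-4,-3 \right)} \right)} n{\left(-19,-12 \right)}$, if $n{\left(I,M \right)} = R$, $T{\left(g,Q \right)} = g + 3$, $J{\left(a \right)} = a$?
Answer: $-7$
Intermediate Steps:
$T{\left(g,Q \right)} = 3 + g$
$c{\left(f \right)} = f + 2 f^{2}$ ($c{\left(f \right)} = \left(f^{2} + f^{2}\right) + f = 2 f^{2} + f = f + 2 f^{2}$)
$R = -7$ ($R = -1 - 6 = -7$)
$n{\left(I,M \right)} = -7$
$c{\left(T{\left(-4,-3 \right)} \right)} n{\left(-19,-12 \right)} = \left(3 - 4\right) \left(1 + 2 \left(3 - 4\right)\right) \left(-7\right) = - (1 + 2 \left(-1\right)) \left(-7\right) = - (1 - 2) \left(-7\right) = \left(-1\right) \left(-1\right) \left(-7\right) = 1 \left(-7\right) = -7$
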